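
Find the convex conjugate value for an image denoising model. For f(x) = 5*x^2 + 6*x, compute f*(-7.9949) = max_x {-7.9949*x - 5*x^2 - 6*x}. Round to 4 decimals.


f*(y) = sup_x {y*x - a*x^2 - b*x} = sup_x {(y-b)*x - a*x^2}
FOC: (y - b) - 2a*x = 0 => x* = (y - b)/(2a)
x* = (-7.9949 - 6)/(2*5) = -1.3995
f*(-7.9949) = (y-b)^2/(4a) = (-7.9949 - 6)^2/(4*5)
= 195.8572/20 = 9.7929


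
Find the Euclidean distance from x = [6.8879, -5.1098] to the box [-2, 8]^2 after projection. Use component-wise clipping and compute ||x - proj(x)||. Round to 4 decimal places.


Project each component onto [-2, 8].
clip(6.8879) = 6.8879, clip(-5.1098) = -2.0
Projection = [6.8879, -2.0]
Squared diffs: [0.0, 9.6709]
Distance = sqrt(9.6709) = 3.1098


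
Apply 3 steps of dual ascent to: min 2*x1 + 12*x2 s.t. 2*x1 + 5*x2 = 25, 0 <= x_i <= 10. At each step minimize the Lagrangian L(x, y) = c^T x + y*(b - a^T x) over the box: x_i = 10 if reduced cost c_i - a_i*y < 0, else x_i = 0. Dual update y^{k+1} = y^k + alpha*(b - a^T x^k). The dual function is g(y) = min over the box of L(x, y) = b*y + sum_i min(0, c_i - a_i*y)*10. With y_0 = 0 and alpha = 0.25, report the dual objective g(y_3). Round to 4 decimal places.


Dual ascent for LP: min 2*x1 + 12*x2, 2*x1 + 5*x2 = 25, 0 <= x_i <= 10
Step 1: y^k = 0.0, reduced costs: (2.0, 12.0)
  x^k = (0.0, 0.0), subgradient = b - a^T x = 25.0
  y^{k+1} = 0.0 + 0.25*25.0 = 6.25
Step 2: y^k = 6.25, reduced costs: (-10.5, -19.25)
  x^k = (10.0, 10.0), subgradient = b - a^T x = -45.0
  y^{k+1} = 6.25 + 0.25*-45.0 = -5.0
Step 3: y^k = -5.0, reduced costs: (12.0, 37.0)
  x^k = (0.0, 0.0), subgradient = b - a^T x = 25.0
  y^{k+1} = -5.0 + 0.25*25.0 = 1.25
Dual objective at y_3 = 1.25: reduced costs (-0.5, 5.75), box minimizer x = (10.0, 0.0)
g(y_3) = b*y + (c1 - a1*y)*x1 + (c2 - a2*y)*x2 = 25*1.25 + (-0.5)*10.0 + 5.75*0.0 = 31.25 - 5.0 + 0.0 = 26.25


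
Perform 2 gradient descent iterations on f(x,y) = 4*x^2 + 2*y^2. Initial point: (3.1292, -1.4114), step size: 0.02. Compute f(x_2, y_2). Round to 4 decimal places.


Gradient descent on f(x,y) = 4*x^2 + 2*y^2.
Starting point: (3.1292, -1.4114), alpha = 0.02
Step 1: grad_x = 2*4*3.1292 = 25.0336, grad_y = 2*2*-1.4114 = -5.6456
  x_1 = 3.1292 - 0.02*25.0336 = 2.6285
  y_1 = -1.4114 - 0.02*-5.6456 = -1.2985
Step 2: grad_x = 2*4*2.6285 = 21.0282, grad_y = 2*2*-1.2985 = -5.194
  x_2 = 2.6285 - 0.02*21.0282 = 2.208
  y_2 = -1.2985 - 0.02*-5.194 = -1.1946
f(2.208, -1.1946) = 4*2.208^2 + 2*(-1.1946)^2 = 22.3546


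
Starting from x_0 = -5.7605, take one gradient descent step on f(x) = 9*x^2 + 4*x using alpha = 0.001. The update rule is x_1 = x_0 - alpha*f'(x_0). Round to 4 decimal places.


We compute the gradient at x_0 and apply the update.
f'(x) = 18*x + 4
f'(-5.7605) = 18*-5.7605 + 4 = -99.689
x_1 = -5.7605 - 0.001*-99.689 = -5.6608


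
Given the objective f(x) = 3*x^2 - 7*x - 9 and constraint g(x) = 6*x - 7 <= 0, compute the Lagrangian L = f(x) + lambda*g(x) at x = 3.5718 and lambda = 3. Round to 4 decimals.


Step 1: Evaluate f(x).
f(3.5718) = 3*3.5718^2 - 7*3.5718 - 9 = 4.2707
Step 2: Evaluate g(x).
g(3.5718) = 6*3.5718 - 7 = 14.4308
Step 3: Compute Lagrangian.
L = 4.2707 + 3*14.4308 = 47.5631


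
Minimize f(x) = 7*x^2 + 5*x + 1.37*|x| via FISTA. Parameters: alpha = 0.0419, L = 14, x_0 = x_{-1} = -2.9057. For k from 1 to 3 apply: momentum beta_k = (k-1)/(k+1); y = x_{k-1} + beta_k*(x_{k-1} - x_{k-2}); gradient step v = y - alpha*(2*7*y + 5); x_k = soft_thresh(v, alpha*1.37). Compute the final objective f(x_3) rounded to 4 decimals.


FISTA on f(x) = 7*x^2 + 5*x + 1.37*|x|
L = 14, alpha = 0.0419
Iteration 1: beta = 0.0, y = -2.9057 + 0.0*(-2.9057 + 2.9057) = -2.9057
  grad(y) = -35.6798, v = y - alpha*grad = -1.4107
  prox(v) = soft_thresh(-1.4107, 0.0574) = -1.3533
Iteration 2: beta = 0.3333, y = -1.3533 + 0.3333*(-1.3533 + 2.9057) = -0.8359
  grad(y) = -6.7019, v = y - alpha*grad = -0.555
  prox(v) = soft_thresh(-0.555, 0.0574) = -0.4976
Iteration 3: beta = 0.5, y = -0.4976 + 0.5*(-0.4976 + 1.3533) = -0.0698
  grad(y) = 4.0228, v = y - alpha*grad = -0.2384
  prox(v) = soft_thresh(-0.2384, 0.0574) = -0.181
f(x_3) = 7*(-0.181)^2 + 5*(-0.181) + 1.37*|-0.181| = -0.4277


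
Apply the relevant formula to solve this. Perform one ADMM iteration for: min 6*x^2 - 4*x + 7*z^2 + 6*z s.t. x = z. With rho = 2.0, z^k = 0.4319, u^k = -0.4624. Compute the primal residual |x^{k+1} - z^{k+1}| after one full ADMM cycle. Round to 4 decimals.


ADMM iteration with rho = 2.0, z^k = 0.4319, u^k = -0.4624
Step 1: x-update.
Minimize 6*x^2 - 4*x + (2.0/2)*(x - 0.4319 - 0.4624)^2
FOC: (2*6 + 2.0)*x = 4 + 2.0*(0.4319 + 0.4624)
x^{k+1} = 0.4135
Step 2: z-update.
Minimize 7*z^2 + 6*z + (2.0/2)*(0.4135 - z - 0.4624)^2
FOC: (2*7 + 2.0)*z = -6 + 2.0*(0.4135 - 0.4624)
z^{k+1} = -0.3811
Step 3: u-update.
u^{k+1} = -0.4624 + 0.4135 + 0.3811 = 0.3322
Step 4: Primal residual = |0.4135 + 0.3811| = 0.7946


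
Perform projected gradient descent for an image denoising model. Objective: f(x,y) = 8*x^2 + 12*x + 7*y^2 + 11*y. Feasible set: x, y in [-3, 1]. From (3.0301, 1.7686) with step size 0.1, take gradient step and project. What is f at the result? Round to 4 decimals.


Step 1: Compute gradient at (3.0301, 1.7686).
grad_x = 2*8*3.0301 + 12 = 60.4816
grad_y = 2*7*1.7686 + 11 = 35.7604
Step 2: Gradient step.
x_raw = 3.0301 - 0.1*60.4816 = -3.0181
y_raw = 1.7686 - 0.1*35.7604 = -1.8074
Step 3: Project onto [-3, 1].
x_proj = clip(-3.0181) = -3.0
y_proj = clip(-1.8074) = -1.8074
Step 4: Evaluate f.
f(-3.0, -1.8074) = 38.986


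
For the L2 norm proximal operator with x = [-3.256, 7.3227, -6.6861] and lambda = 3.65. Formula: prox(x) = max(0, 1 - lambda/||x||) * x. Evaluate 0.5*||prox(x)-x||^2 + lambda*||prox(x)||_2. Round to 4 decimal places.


Step 1: Compute ||x||.
||x|| = 10.4368
Step 2: Compute scaling factor.
scale = max(0, 1 - 3.65/10.4368) = 0.6503
Step 3: prox(x) = [-2.1173, 4.7618, -4.3478]
||prox(x)|| = 6.7868
Step 4: Proximal objective.
0.5*||prox-x||^2 = 6.6613
lambda*||prox|| = 24.7718
Total = 31.4332


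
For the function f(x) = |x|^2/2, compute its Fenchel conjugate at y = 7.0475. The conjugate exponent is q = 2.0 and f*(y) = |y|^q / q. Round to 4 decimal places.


The conjugate exponent q satisfies 1/p + 1/q = 1.
p = 2, so q = 2/(2 - 1) = 2.0
|y|^q = 7.0475^2.0 = 49.6673
f*(7.0475) = 49.6673 / 2.0 = 24.8336


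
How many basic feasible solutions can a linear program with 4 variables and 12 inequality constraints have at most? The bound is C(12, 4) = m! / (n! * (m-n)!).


Each vertex corresponds to some choice of n active constraints out of m, so the number of vertices is at most C(m, n) = m! / (n!(m-n)!).
m = 12, n = 4
Numerator: 12 * 11 * 10 * 9
Denominator: 4! = 24
C(12, 4) = 495


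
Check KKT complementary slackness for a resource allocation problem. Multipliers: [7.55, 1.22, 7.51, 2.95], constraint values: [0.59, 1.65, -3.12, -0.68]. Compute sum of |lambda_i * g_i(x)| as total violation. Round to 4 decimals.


KKT complementary slackness check:
lambda_1 * g_1 = 7.55 * 0.59 = 4.4545
lambda_2 * g_2 = 1.22 * 1.65 = 2.013
lambda_3 * g_3 = 7.51 * -3.12 = -23.4312
lambda_4 * g_4 = 2.95 * -0.68 = -2.006
Total violation = 4.4545 + 2.013 + 23.4312 + 2.006 = 31.9047


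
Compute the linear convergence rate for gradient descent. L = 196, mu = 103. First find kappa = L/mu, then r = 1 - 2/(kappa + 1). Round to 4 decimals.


Step 1: Compute the condition number.
kappa = L/mu = 196/103 = 1.9029
Step 2: Compute the convergence rate.
r = 1 - 2/(kappa + 1) = 1 - 2*mu/(L + mu) = (L - mu)/(L + mu) = 93/299 = 0.311


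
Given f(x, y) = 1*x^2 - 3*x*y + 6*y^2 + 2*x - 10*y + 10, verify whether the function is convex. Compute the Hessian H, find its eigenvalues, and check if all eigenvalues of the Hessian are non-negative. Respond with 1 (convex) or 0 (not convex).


The Hessian of f(x,y) = 1*x^2 - 3*x*y + 6*y^2 + 2*x - 10*y + 10 is:
H = [[2, -3], [-3, 12]]
Trace = 2 + 12 = 14
Determinant = 2*12 - (-3)^2 = 15
Discriminant = (14)^2 - 4*15 = 136.0
Eigenvalues: lambda_1 = 1.169, lambda_2 = 12.831
The function is convex.

1


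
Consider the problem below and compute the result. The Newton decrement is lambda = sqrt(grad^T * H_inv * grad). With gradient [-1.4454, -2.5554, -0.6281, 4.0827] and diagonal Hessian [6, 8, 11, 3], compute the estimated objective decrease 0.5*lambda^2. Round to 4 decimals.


Step 1: H is diagonal, so H^(-1) * g = [-0.2409, -0.3194, -0.0571, 1.3609].
Step 2: g^T H^(-1) g = sum_i g_i^2 / H_ii
  = (-1.4454)^2/6 + (-2.5554)^2/8 + (-0.6281)^2/11 + (4.0827)^2/3
  = 0.3482 + 0.8163 + 0.0359 + 5.5561 = 6.7565
Step 3: Objective decrease = 0.5 * g^T H^(-1) g = 3.3782


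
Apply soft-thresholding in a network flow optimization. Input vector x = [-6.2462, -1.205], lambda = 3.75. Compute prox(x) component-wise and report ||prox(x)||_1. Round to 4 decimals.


Soft-thresholding with lambda = 3.75:
prox(-6.2462) = sign(-6.2462)*max(|-6.2462| - 3.75, 0) = -2.4962
prox(-1.205) = sign(-1.205)*max(|-1.205| - 3.75, 0) = 0.0
prox(x) = [-2.4962, 0.0]
||prox(x)||_1 = 2.4962 + 0.0 = 2.4962


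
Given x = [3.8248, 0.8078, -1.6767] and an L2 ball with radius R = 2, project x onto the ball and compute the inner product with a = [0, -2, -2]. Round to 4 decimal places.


Step 1: Compute ||x|| (intermediates to 6 decimals).
||x|| = sqrt(3.8248^2 + 0.8078^2 + (-1.6767)^2) = 4.253582
Step 2: Project.
Since ||x|| > R, scale = R/||x|| = 2/4.253582 = 0.470192, proj(x) = scale * x
proj(x) = [1.79839, 0.379821, -0.788371]
Step 3: Dot product.
a^T * proj(x) = 0*1.79839 - 2*0.379821 - 2*(-0.788371) = 0.8171


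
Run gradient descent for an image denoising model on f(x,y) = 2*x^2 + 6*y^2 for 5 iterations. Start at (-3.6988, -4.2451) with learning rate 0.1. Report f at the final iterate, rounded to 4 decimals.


Gradient descent on f(x,y) = 2*x^2 + 6*y^2.
Starting point: (-3.6988, -4.2451), alpha = 0.1
Step 1: grad_x = 2*2*-3.6988 = -14.7952, grad_y = 2*6*-4.2451 = -50.9412
  x_1 = -3.6988 - 0.1*-14.7952 = -2.2193
  y_1 = -4.2451 - 0.1*-50.9412 = 0.849
Step 2: grad_x = 2*2*-2.2193 = -8.8771, grad_y = 2*6*0.849 = 10.1882
  x_2 = -2.2193 - 0.1*-8.8771 = -1.3316
  y_2 = 0.849 - 0.1*10.1882 = -0.1698
Step 3: grad_x = 2*2*-1.3316 = -5.3263, grad_y = 2*6*-0.1698 = -2.0376
  x_3 = -1.3316 - 0.1*-5.3263 = -0.7989
  y_3 = -0.1698 - 0.1*-2.0376 = 0.034
Step 4: grad_x = 2*2*-0.7989 = -3.1958, grad_y = 2*6*0.034 = 0.4075
  x_4 = -0.7989 - 0.1*-3.1958 = -0.4794
  y_4 = 0.034 - 0.1*0.4075 = -0.0068
Step 5: grad_x = 2*2*-0.4794 = -1.9175, grad_y = 2*6*-0.0068 = -0.0815
  x_5 = -0.4794 - 0.1*-1.9175 = -0.2876
  y_5 = -0.0068 - 0.1*-0.0815 = 0.0014
f(-0.2876, 0.0014) = 2*(-0.2876)^2 + 6*0.0014^2 = 0.1655


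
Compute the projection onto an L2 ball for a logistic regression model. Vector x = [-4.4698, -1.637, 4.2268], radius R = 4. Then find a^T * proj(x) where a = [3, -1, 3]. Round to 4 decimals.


Step 1: Compute ||x|| (intermediates to 6 decimals).
||x|| = sqrt((-4.4698)^2 + (-1.637)^2 + 4.2268^2) = 6.365903
Step 2: Project.
Since ||x|| > R, scale = R/||x|| = 4/6.365903 = 0.628348, proj(x) = scale * x
proj(x) = [-2.80859, -1.028606, 2.655901]
Step 3: Dot product.
a^T * proj(x) = 3*(-2.80859) - 1*(-1.028606) + 3*2.655901 = 0.5705


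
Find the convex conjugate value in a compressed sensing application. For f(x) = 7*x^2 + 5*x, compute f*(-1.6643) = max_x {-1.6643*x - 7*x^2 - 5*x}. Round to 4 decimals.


f*(y) = sup_x {y*x - a*x^2 - b*x} = sup_x {(y-b)*x - a*x^2}
FOC: (y - b) - 2a*x = 0 => x* = (y - b)/(2a)
x* = (-1.6643 - 5)/(2*7) = -0.476
f*(-1.6643) = (y-b)^2/(4a) = (-1.6643 - 5)^2/(4*7)
= 44.4129/28 = 1.5862


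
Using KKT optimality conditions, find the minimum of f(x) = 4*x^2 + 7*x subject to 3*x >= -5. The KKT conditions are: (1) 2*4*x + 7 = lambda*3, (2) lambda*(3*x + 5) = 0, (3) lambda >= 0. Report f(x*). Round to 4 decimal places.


Step 1: Try lambda = 0 (constraint inactive).
Stationarity: 2*4*x + 7 = 0
x* = -7/(2*4) = -0.875
Check constraint: 3*-0.875 = -2.625 >= -5 -- satisfied.
Step 2: Compute optimal value.
f(x*) = 4*(-0.875)^2 + 7*(-0.875) = -3.0625


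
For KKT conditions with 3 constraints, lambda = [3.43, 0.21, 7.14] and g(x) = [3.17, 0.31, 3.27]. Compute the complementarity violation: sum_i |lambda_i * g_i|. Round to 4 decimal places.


KKT complementary slackness check:
lambda_1 * g_1 = 3.43 * 3.17 = 10.8731
lambda_2 * g_2 = 0.21 * 0.31 = 0.0651
lambda_3 * g_3 = 7.14 * 3.27 = 23.3478
Total violation = 10.8731 + 0.0651 + 23.3478 = 34.286


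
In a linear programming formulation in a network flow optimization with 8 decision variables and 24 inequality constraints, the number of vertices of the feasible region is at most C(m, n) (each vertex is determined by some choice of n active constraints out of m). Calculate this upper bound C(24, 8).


Each vertex corresponds to some choice of n active constraints out of m, so the number of vertices is at most C(m, n) = m! / (n!(m-n)!).
m = 24, n = 8
Numerator: 24 * 23 * 22 * 21 * 20 * 19 * 18 * 17
Denominator: 8! = 40320
C(24, 8) = 735471


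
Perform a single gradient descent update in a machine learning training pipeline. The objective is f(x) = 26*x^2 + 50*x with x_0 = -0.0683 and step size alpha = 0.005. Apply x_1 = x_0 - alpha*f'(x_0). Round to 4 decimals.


We compute the gradient at x_0 and apply the update.
f'(x) = 52*x + 50
f'(-0.0683) = 52*-0.0683 + 50 = 46.4484
x_1 = -0.0683 - 0.005*46.4484 = -0.3005


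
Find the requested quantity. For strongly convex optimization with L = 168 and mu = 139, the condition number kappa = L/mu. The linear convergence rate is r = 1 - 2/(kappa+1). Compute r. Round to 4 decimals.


Step 1: Compute the condition number.
kappa = L/mu = 168/139 = 1.2086
Step 2: Compute the convergence rate.
r = 1 - 2/(kappa + 1) = 1 - 2*mu/(L + mu) = (L - mu)/(L + mu) = 29/307 = 0.0945


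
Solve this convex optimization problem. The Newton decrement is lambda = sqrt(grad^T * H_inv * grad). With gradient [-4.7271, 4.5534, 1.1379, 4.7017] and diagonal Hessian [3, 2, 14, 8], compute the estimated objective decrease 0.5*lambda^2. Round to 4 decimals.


Step 1: H is diagonal, so H^(-1) * g = [-1.5757, 2.2767, 0.0813, 0.5877].
Step 2: g^T H^(-1) g = sum_i g_i^2 / H_ii
  = (-4.7271)^2/3 + (4.5534)^2/2 + (1.1379)^2/14 + (4.7017)^2/8
  = 7.4485 + 10.3667 + 0.0925 + 2.7632 = 20.671
Step 3: Objective decrease = 0.5 * g^T H^(-1) g = 10.3355


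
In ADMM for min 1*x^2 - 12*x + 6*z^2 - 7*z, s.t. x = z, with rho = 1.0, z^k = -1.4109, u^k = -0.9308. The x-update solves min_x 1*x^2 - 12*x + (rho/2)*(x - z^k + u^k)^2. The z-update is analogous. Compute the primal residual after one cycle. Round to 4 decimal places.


ADMM iteration with rho = 1.0, z^k = -1.4109, u^k = -0.9308
Step 1: x-update.
Minimize 1*x^2 - 12*x + (1.0/2)*(x + 1.4109 - 0.9308)^2
FOC: (2*1 + 1.0)*x = 12 + 1.0*(-1.4109 + 0.9308)
x^{k+1} = 3.84
Step 2: z-update.
Minimize 6*z^2 - 7*z + (1.0/2)*(3.84 - z - 0.9308)^2
FOC: (2*6 + 1.0)*z = 7 + 1.0*(3.84 - 0.9308)
z^{k+1} = 0.7622
Step 3: u-update.
u^{k+1} = -0.9308 + 3.84 - 0.7622 = 2.1469
Step 4: Primal residual = |3.84 - 0.7622| = 3.0777


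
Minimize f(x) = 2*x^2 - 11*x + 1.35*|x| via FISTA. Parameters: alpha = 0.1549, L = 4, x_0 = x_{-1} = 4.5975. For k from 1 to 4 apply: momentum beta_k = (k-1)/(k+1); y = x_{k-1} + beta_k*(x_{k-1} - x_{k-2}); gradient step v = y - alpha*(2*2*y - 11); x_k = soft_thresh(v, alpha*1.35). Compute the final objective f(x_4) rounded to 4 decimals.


FISTA on f(x) = 2*x^2 - 11*x + 1.35*|x|
L = 4, alpha = 0.1549
Iteration 1: beta = 0.0, y = 4.5975 + 0.0*(4.5975 - 4.5975) = 4.5975
  grad(y) = 7.39, v = y - alpha*grad = 3.4528
  prox(v) = soft_thresh(3.4528, 0.2091) = 3.2437
Iteration 2: beta = 0.3333, y = 3.2437 + 0.3333*(3.2437 - 4.5975) = 2.7924
  grad(y) = 0.1696, v = y - alpha*grad = 2.7661
  prox(v) = soft_thresh(2.7661, 0.2091) = 2.557
Iteration 3: beta = 0.5, y = 2.557 + 0.5*(2.557 - 3.2437) = 2.2137
  grad(y) = -2.1453, v = y - alpha*grad = 2.546
  prox(v) = soft_thresh(2.546, 0.2091) = 2.3369
Iteration 4: beta = 0.6, y = 2.3369 + 0.6*(2.3369 - 2.557) = 2.2048
  grad(y) = -2.1809, v = y - alpha*grad = 2.5426
  prox(v) = soft_thresh(2.5426, 0.2091) = 2.3335
f(x_4) = 2*2.3335^2 - 11*2.3335 + 1.35*|2.3335| = -11.6278


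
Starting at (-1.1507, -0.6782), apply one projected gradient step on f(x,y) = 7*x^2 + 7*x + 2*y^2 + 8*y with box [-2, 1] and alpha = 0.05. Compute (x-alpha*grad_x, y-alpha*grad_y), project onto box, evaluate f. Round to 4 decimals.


Step 1: Compute gradient at (-1.1507, -0.6782).
grad_x = 2*7*-1.1507 + 7 = -9.1098
grad_y = 2*2*-0.6782 + 8 = 5.2872
Step 2: Gradient step.
x_raw = -1.1507 - 0.05*-9.1098 = -0.6952
y_raw = -0.6782 - 0.05*5.2872 = -0.9426
Step 3: Project onto [-2, 1].
x_proj = clip(-0.6952) = -0.6952
y_proj = clip(-0.9426) = -0.9426
Step 4: Evaluate f.
f(-0.6952, -0.9426) = -7.2469


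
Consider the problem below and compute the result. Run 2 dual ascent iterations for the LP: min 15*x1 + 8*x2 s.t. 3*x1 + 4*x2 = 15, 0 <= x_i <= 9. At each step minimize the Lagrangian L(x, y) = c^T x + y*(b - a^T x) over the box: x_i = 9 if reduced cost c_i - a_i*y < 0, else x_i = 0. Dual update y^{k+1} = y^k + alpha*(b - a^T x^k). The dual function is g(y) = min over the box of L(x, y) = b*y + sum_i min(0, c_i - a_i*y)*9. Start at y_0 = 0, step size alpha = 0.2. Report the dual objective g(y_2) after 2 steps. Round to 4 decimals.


Dual ascent for LP: min 15*x1 + 8*x2, 3*x1 + 4*x2 = 15, 0 <= x_i <= 9
Step 1: y^k = 0.0, reduced costs: (15.0, 8.0)
  x^k = (0.0, 0.0), subgradient = b - a^T x = 15.0
  y^{k+1} = 0.0 + 0.2*15.0 = 3.0
Step 2: y^k = 3.0, reduced costs: (6.0, -4.0)
  x^k = (0.0, 9.0), subgradient = b - a^T x = -21.0
  y^{k+1} = 3.0 + 0.2*-21.0 = -1.2
Dual objective at y_2 = -1.2: reduced costs (18.6, 12.8), box minimizer x = (0.0, 0.0)
g(y_2) = b*y + (c1 - a1*y)*x1 + (c2 - a2*y)*x2 = 15*(-1.2) + 18.6*0.0 + 12.8*0.0 = -18.0 + 0.0 + 0.0 = -18.0


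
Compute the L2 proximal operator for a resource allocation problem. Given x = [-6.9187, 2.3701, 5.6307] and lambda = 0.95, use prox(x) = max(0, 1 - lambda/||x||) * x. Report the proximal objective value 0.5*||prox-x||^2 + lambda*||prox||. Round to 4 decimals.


Step 1: Compute ||x||.
||x|| = 9.2299
Step 2: Compute scaling factor.
scale = max(0, 1 - 0.95/9.2299) = 0.8971
Step 3: prox(x) = [-6.2066, 2.1262, 5.0512]
||prox(x)|| = 8.2799
Step 4: Proximal objective.
0.5*||prox-x||^2 = 0.4513
lambda*||prox|| = 7.8659
Total = 8.3171


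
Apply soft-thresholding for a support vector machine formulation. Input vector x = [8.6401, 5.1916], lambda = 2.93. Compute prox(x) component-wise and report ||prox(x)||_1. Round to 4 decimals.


Soft-thresholding with lambda = 2.93:
prox(8.6401) = sign(8.6401)*max(|8.6401| - 2.93, 0) = 5.7101
prox(5.1916) = sign(5.1916)*max(|5.1916| - 2.93, 0) = 2.2616
prox(x) = [5.7101, 2.2616]
||prox(x)||_1 = 5.7101 + 2.2616 = 7.9717


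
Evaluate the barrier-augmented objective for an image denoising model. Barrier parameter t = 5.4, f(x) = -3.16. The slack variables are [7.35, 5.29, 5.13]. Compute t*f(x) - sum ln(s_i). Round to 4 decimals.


Step 1: Compute log-barrier.
ln values: [1.9947, 1.6658, 1.6351]
phi = -(1.9947 + 1.6658 + 1.6351) = -5.2956
Step 2: Compute augmented objective.
t*f(x) = 5.4*-3.16 = -17.064
Total = -17.064 - 5.2956 = -22.3596


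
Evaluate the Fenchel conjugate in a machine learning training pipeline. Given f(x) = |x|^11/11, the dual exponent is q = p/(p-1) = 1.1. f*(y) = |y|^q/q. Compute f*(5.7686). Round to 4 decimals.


The conjugate exponent q satisfies 1/p + 1/q = 1.
p = 11, so q = 11/(11 - 1) = 1.1
|y|^q = 5.7686^1.1 = 6.8735
f*(5.7686) = 6.8735 / 1.1 = 6.2486


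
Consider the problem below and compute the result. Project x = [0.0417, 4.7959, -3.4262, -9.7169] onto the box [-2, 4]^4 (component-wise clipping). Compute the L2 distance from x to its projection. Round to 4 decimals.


Project each component onto [-2, 4].
clip(0.0417) = 0.0417, clip(4.7959) = 4.0, clip(-3.4262) = -2.0, clip(-9.7169) = -2.0
Projection = [0.0417, 4.0, -2.0, -2.0]
Squared diffs: [0.0, 0.6335, 2.034, 59.5505]
Distance = sqrt(62.218) = 7.8878


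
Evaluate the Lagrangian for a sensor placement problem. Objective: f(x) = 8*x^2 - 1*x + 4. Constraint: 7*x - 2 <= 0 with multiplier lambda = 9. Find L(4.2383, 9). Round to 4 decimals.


Step 1: Evaluate f(x).
f(4.2383) = 8*4.2383^2 - 1*4.2383 + 4 = 143.4672
Step 2: Evaluate g(x).
g(4.2383) = 7*4.2383 - 2 = 27.6681
Step 3: Compute Lagrangian.
L = 143.4672 + 9*27.6681 = 392.4801


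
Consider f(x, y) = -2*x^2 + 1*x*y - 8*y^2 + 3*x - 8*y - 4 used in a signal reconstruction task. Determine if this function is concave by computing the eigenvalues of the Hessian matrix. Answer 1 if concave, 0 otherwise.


The Hessian of f(x,y) = -2*x^2 + 1*x*y - 8*y^2 + 3*x - 8*y - 4 is:
H = [[-4, 1], [1, -16]]
Trace = -4 - 16 = -20
Determinant = -4*-16 - (1)^2 = 63
Discriminant = (-20)^2 - 4*63 = 148.0
Eigenvalues: lambda_1 = -16.0828, lambda_2 = -3.9172
The function is concave.

1


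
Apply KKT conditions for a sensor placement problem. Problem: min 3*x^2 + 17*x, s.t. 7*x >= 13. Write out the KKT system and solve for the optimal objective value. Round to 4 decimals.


Step 1: Try lambda = 0 (constraint inactive).
x_unc = -17/(2*3) = -2.8333
Check: 7*-2.8333 = -19.8331 < 13 -- violated!
Step 2: Constraint must be active: 7*x = 13
x* = 13/7 = 1.8571 (rounded; the exact value 13/7 is used below)
lambda = (2*3*(13/7) + 17)/7 = 4.0204
Step 3: Compute optimal value.
f(x*) = 3*(13/7)^2 + 17*(13/7) = 41.9184


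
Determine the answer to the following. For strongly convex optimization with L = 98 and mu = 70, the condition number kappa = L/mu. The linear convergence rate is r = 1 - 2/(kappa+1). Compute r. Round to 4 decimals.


Step 1: Compute the condition number.
kappa = L/mu = 98/70 = 1.4
Step 2: Compute the convergence rate.
r = 1 - 2/(kappa + 1) = 1 - 2*mu/(L + mu) = (L - mu)/(L + mu) = 28/168 = 0.1667


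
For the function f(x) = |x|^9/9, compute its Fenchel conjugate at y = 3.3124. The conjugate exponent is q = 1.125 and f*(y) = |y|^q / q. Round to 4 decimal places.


The conjugate exponent q satisfies 1/p + 1/q = 1.
p = 9, so q = 9/(9 - 1) = 1.125
|y|^q = 3.3124^1.125 = 3.8473
f*(3.3124) = 3.8473 / 1.125 = 3.4199


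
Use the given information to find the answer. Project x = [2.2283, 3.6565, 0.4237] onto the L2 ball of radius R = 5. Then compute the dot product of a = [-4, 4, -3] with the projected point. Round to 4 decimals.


Step 1: Compute ||x|| (intermediates to 6 decimals).
||x|| = sqrt(2.2283^2 + 3.6565^2 + 0.4237^2) = 4.302887
Step 2: Project.
Since ||x|| <= R, proj = x (no scaling needed).
proj(x) = [2.2283, 3.6565, 0.4237]
Step 3: Dot product.
a^T * proj(x) = -4*2.2283 + 4*3.6565 - 3*0.4237 = 4.4417


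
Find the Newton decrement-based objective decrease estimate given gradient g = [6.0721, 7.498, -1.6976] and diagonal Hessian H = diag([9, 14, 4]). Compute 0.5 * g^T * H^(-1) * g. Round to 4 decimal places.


Step 1: H is diagonal, so H^(-1) * g = [0.6747, 0.5356, -0.4244].
Step 2: g^T H^(-1) g = sum_i g_i^2 / H_ii
  = (6.0721)^2/9 + (7.498)^2/14 + (-1.6976)^2/4
  = 4.0967 + 4.0157 + 0.7205 = 8.8329
Step 3: Objective decrease = 0.5 * g^T H^(-1) g = 4.4164


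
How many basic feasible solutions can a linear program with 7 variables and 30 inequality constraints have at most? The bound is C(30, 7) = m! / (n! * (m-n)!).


Each vertex corresponds to some choice of n active constraints out of m, so the number of vertices is at most C(m, n) = m! / (n!(m-n)!).
m = 30, n = 7
Numerator: 30 * 29 * 28 * 27 * 26 * 25 * 24
Denominator: 7! = 5040
C(30, 7) = 2035800


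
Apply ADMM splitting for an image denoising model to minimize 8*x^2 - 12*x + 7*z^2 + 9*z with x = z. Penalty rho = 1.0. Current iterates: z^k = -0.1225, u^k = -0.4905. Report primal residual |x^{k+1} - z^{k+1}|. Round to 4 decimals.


ADMM iteration with rho = 1.0, z^k = -0.1225, u^k = -0.4905
Step 1: x-update.
Minimize 8*x^2 - 12*x + (1.0/2)*(x + 0.1225 - 0.4905)^2
FOC: (2*8 + 1.0)*x = 12 + 1.0*(-0.1225 + 0.4905)
x^{k+1} = 0.7275
Step 2: z-update.
Minimize 7*z^2 + 9*z + (1.0/2)*(0.7275 - z - 0.4905)^2
FOC: (2*7 + 1.0)*z = -9 + 1.0*(0.7275 - 0.4905)
z^{k+1} = -0.5842
Step 3: u-update.
u^{k+1} = -0.4905 + 0.7275 + 0.5842 = 0.8212
Step 4: Primal residual = |0.7275 + 0.5842| = 1.3117


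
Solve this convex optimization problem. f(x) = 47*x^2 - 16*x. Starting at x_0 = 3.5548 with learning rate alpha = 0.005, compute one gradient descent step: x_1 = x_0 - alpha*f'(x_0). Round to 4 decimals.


We compute the gradient at x_0 and apply the update.
f'(x) = 94*x - 16
f'(3.5548) = 94*3.5548 - 16 = 318.1512
x_1 = 3.5548 - 0.005*318.1512 = 1.964


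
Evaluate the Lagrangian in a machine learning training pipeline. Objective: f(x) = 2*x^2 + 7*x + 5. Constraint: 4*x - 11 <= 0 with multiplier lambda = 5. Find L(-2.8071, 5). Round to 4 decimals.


Step 1: Evaluate f(x).
f(-2.8071) = 2*(-2.8071)^2 + 7*(-2.8071) + 5 = 1.1099
Step 2: Evaluate g(x).
g(-2.8071) = 4*-2.8071 - 11 = -22.2284
Step 3: Compute Lagrangian.
L = 1.1099 + 5*-22.2284 = -110.0321


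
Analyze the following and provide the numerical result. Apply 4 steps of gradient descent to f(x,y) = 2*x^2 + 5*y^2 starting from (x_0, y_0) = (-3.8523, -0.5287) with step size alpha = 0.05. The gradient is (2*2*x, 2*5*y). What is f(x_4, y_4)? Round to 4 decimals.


Gradient descent on f(x,y) = 2*x^2 + 5*y^2.
Starting point: (-3.8523, -0.5287), alpha = 0.05
Step 1: grad_x = 2*2*-3.8523 = -15.4092, grad_y = 2*5*-0.5287 = -5.287
  x_1 = -3.8523 - 0.05*-15.4092 = -3.0818
  y_1 = -0.5287 - 0.05*-5.287 = -0.2644
Step 2: grad_x = 2*2*-3.0818 = -12.3274, grad_y = 2*5*-0.2644 = -2.6435
  x_2 = -3.0818 - 0.05*-12.3274 = -2.4655
  y_2 = -0.2644 - 0.05*-2.6435 = -0.1322
Step 3: grad_x = 2*2*-2.4655 = -9.8619, grad_y = 2*5*-0.1322 = -1.3218
  x_3 = -2.4655 - 0.05*-9.8619 = -1.9724
  y_3 = -0.1322 - 0.05*-1.3218 = -0.0661
Step 4: grad_x = 2*2*-1.9724 = -7.8895, grad_y = 2*5*-0.0661 = -0.6609
  x_4 = -1.9724 - 0.05*-7.8895 = -1.5779
  y_4 = -0.0661 - 0.05*-0.6609 = -0.033
f(-1.5779, -0.033) = 2*(-1.5779)^2 + 5*(-0.033)^2 = 4.985


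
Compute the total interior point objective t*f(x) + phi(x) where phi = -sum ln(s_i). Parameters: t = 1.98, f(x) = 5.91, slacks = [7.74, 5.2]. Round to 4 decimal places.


Step 1: Compute log-barrier.
ln values: [2.0464, 1.6487]
phi = -(2.0464 + 1.6487) = -3.6951
Step 2: Compute augmented objective.
t*f(x) = 1.98*5.91 = 11.7018
Total = 11.7018 - 3.6951 = 8.0067


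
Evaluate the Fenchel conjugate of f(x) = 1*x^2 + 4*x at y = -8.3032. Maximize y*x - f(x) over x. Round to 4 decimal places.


f*(y) = sup_x {y*x - a*x^2 - b*x} = sup_x {(y-b)*x - a*x^2}
FOC: (y - b) - 2a*x = 0 => x* = (y - b)/(2a)
x* = (-8.3032 - 4)/(2*1) = -6.1516
f*(-8.3032) = (y-b)^2/(4a) = (-8.3032 - 4)^2/(4*1)
= 151.3687/4 = 37.8422


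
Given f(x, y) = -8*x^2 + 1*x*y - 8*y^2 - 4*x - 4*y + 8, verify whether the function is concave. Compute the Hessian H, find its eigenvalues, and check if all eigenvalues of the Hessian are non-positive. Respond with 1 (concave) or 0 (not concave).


The Hessian of f(x,y) = -8*x^2 + 1*x*y - 8*y^2 - 4*x - 4*y + 8 is:
H = [[-16, 1], [1, -16]]
Trace = -16 - 16 = -32
Determinant = -16*-16 - (1)^2 = 255
Discriminant = (-32)^2 - 4*255 = 4.0
Eigenvalues: lambda_1 = -17.0, lambda_2 = -15.0
The function is concave.

1


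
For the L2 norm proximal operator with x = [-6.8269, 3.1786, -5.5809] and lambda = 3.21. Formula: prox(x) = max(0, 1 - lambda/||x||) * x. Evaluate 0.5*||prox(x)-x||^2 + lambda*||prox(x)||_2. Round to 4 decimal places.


Step 1: Compute ||x||.
||x|| = 9.3732
Step 2: Compute scaling factor.
scale = max(0, 1 - 3.21/9.3732) = 0.6575
Step 3: prox(x) = [-4.4889, 2.09, -3.6696]
||prox(x)|| = 6.1632
Step 4: Proximal objective.
0.5*||prox-x||^2 = 5.1521
lambda*||prox|| = 19.7839
Total = 24.9359


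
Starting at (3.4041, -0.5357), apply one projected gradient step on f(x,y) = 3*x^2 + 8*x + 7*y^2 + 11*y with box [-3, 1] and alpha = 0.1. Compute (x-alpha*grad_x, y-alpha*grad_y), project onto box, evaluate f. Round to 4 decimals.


Step 1: Compute gradient at (3.4041, -0.5357).
grad_x = 2*3*3.4041 + 8 = 28.4246
grad_y = 2*7*-0.5357 + 11 = 3.5002
Step 2: Gradient step.
x_raw = 3.4041 - 0.1*28.4246 = 0.5616
y_raw = -0.5357 - 0.1*3.5002 = -0.8857
Step 3: Project onto [-3, 1].
x_proj = clip(0.5616) = 0.5616
y_proj = clip(-0.8857) = -0.8857
Step 4: Evaluate f.
f(0.5616, -0.8857) = 1.188


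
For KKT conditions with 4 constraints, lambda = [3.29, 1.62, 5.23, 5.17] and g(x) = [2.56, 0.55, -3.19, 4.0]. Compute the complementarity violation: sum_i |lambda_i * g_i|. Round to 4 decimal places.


KKT complementary slackness check:
lambda_1 * g_1 = 3.29 * 2.56 = 8.4224
lambda_2 * g_2 = 1.62 * 0.55 = 0.891
lambda_3 * g_3 = 5.23 * -3.19 = -16.6837
lambda_4 * g_4 = 5.17 * 4.0 = 20.68
Total violation = 8.4224 + 0.891 + 16.6837 + 20.68 = 46.6771


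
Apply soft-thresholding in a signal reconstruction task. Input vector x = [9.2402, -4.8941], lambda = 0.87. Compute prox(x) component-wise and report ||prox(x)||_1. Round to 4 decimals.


Soft-thresholding with lambda = 0.87:
prox(9.2402) = sign(9.2402)*max(|9.2402| - 0.87, 0) = 8.3702
prox(-4.8941) = sign(-4.8941)*max(|-4.8941| - 0.87, 0) = -4.0241
prox(x) = [8.3702, -4.0241]
||prox(x)||_1 = 8.3702 + 4.0241 = 12.3943


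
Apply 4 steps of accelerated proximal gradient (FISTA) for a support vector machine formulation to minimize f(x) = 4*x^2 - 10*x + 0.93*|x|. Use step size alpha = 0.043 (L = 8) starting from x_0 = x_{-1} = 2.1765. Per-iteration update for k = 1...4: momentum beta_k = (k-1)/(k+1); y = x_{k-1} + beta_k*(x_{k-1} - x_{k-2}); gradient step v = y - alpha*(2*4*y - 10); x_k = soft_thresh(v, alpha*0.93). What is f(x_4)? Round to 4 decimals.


FISTA on f(x) = 4*x^2 - 10*x + 0.93*|x|
L = 8, alpha = 0.043
Iteration 1: beta = 0.0, y = 2.1765 + 0.0*(2.1765 - 2.1765) = 2.1765
  grad(y) = 7.412, v = y - alpha*grad = 1.8578
  prox(v) = soft_thresh(1.8578, 0.04) = 1.8178
Iteration 2: beta = 0.3333, y = 1.8178 + 0.3333*(1.8178 - 2.1765) = 1.6982
  grad(y) = 3.5858, v = y - alpha*grad = 1.544
  prox(v) = soft_thresh(1.544, 0.04) = 1.504
Iteration 3: beta = 0.5, y = 1.504 + 0.5*(1.504 - 1.8178) = 1.3472
  grad(y) = 0.7774, v = y - alpha*grad = 1.3137
  prox(v) = soft_thresh(1.3137, 0.04) = 1.2738
Iteration 4: beta = 0.6, y = 1.2738 + 0.6*(1.2738 - 1.504) = 1.1356
  grad(y) = -0.9154, v = y - alpha*grad = 1.1749
  prox(v) = soft_thresh(1.1749, 0.04) = 1.135
f(x_4) = 4*1.135^2 - 10*1.135 + 0.93*|1.135| = -5.1416


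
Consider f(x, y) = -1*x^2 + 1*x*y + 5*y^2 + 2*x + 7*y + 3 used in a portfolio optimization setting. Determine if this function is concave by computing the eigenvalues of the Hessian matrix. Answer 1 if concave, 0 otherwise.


The Hessian of f(x,y) = -1*x^2 + 1*x*y + 5*y^2 + 2*x + 7*y + 3 is:
H = [[-2, 1], [1, 10]]
Trace = -2 + 10 = 8
Determinant = -2*10 - (1)^2 = -21
Discriminant = (8)^2 - 4*-21 = 148.0
Eigenvalues: lambda_1 = -2.0828, lambda_2 = 10.0828
The function is not concave.

0


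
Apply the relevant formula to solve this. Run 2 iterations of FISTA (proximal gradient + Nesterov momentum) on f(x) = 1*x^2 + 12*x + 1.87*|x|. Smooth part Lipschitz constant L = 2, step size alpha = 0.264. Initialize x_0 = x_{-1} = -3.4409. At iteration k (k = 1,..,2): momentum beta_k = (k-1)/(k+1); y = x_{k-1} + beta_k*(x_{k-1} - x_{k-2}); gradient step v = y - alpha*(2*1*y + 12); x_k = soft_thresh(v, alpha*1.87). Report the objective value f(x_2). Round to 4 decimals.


FISTA on f(x) = 1*x^2 + 12*x + 1.87*|x|
L = 2, alpha = 0.264
Iteration 1: beta = 0.0, y = -3.4409 + 0.0*(-3.4409 + 3.4409) = -3.4409
  grad(y) = 5.1182, v = y - alpha*grad = -4.7921
  prox(v) = soft_thresh(-4.7921, 0.4937) = -4.2984
Iteration 2: beta = 0.3333, y = -4.2984 + 0.3333*(-4.2984 + 3.4409) = -4.5843
  grad(y) = 2.8315, v = y - alpha*grad = -5.3318
  prox(v) = soft_thresh(-5.3318, 0.4937) = -4.8381
f(x_2) = 1*(-4.8381)^2 + 12*(-4.8381) + 1.87*|-4.8381| = -25.6027


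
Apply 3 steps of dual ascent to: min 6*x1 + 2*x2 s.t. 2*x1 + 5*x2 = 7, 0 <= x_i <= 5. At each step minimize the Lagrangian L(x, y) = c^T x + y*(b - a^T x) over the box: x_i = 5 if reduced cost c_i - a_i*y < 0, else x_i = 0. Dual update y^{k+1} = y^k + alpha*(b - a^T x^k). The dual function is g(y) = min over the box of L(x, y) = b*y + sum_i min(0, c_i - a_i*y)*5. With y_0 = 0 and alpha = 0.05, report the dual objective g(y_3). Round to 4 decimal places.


Dual ascent for LP: min 6*x1 + 2*x2, 2*x1 + 5*x2 = 7, 0 <= x_i <= 5
Step 1: y^k = 0.0, reduced costs: (6.0, 2.0)
  x^k = (0.0, 0.0), subgradient = b - a^T x = 7.0
  y^{k+1} = 0.0 + 0.05*7.0 = 0.35
Step 2: y^k = 0.35, reduced costs: (5.3, 0.25)
  x^k = (0.0, 0.0), subgradient = b - a^T x = 7.0
  y^{k+1} = 0.35 + 0.05*7.0 = 0.7
Step 3: y^k = 0.7, reduced costs: (4.6, -1.5)
  x^k = (0.0, 5.0), subgradient = b - a^T x = -18.0
  y^{k+1} = 0.7 + 0.05*-18.0 = -0.2
Dual objective at y_3 = -0.2: reduced costs (6.4, 3.0), box minimizer x = (0.0, 0.0)
g(y_3) = b*y + (c1 - a1*y)*x1 + (c2 - a2*y)*x2 = 7*(-0.2) + 6.4*0.0 + 3.0*0.0 = -1.4 + 0.0 + 0.0 = -1.4


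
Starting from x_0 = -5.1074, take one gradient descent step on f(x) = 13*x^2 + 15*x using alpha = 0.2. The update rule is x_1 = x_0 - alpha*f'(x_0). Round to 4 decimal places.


We compute the gradient at x_0 and apply the update.
f'(x) = 26*x + 15
f'(-5.1074) = 26*-5.1074 + 15 = -117.7924
x_1 = -5.1074 - 0.2*-117.7924 = 18.4511


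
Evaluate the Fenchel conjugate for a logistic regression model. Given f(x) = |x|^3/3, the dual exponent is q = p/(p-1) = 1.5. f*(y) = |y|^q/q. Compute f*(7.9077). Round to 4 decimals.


The conjugate exponent q satisfies 1/p + 1/q = 1.
p = 3, so q = 3/(3 - 1) = 1.5
|y|^q = 7.9077^1.5 = 22.237
f*(7.9077) = 22.237 / 1.5 = 14.8246


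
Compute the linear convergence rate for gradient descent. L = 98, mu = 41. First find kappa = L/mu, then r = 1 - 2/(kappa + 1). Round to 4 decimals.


Step 1: Compute the condition number.
kappa = L/mu = 98/41 = 2.3902
Step 2: Compute the convergence rate.
r = 1 - 2/(kappa + 1) = 1 - 2*mu/(L + mu) = (L - mu)/(L + mu) = 57/139 = 0.4101


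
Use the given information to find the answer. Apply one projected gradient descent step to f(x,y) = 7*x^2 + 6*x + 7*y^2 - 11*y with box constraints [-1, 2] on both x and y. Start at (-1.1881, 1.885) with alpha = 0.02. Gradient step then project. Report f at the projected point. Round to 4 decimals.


Step 1: Compute gradient at (-1.1881, 1.885).
grad_x = 2*7*-1.1881 + 6 = -10.6334
grad_y = 2*7*1.885 - 11 = 15.39
Step 2: Gradient step.
x_raw = -1.1881 - 0.02*-10.6334 = -0.9754
y_raw = 1.885 - 0.02*15.39 = 1.5772
Step 3: Project onto [-1, 2].
x_proj = clip(-0.9754) = -0.9754
y_proj = clip(1.5772) = 1.5772
Step 4: Evaluate f.
f(-0.9754, 1.5772) = 0.8714


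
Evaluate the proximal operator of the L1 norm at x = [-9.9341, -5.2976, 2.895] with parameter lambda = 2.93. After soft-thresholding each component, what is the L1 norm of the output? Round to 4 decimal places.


Soft-thresholding with lambda = 2.93:
prox(-9.9341) = sign(-9.9341)*max(|-9.9341| - 2.93, 0) = -7.0041
prox(-5.2976) = sign(-5.2976)*max(|-5.2976| - 2.93, 0) = -2.3676
prox(2.895) = sign(2.895)*max(|2.895| - 2.93, 0) = 0.0
prox(x) = [-7.0041, -2.3676, 0.0]
||prox(x)||_1 = 7.0041 + 2.3676 + 0.0 = 9.3717


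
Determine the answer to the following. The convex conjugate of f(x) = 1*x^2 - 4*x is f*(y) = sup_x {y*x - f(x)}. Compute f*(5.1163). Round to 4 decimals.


f*(y) = sup_x {y*x - a*x^2 - b*x} = sup_x {(y-b)*x - a*x^2}
FOC: (y - b) - 2a*x = 0 => x* = (y - b)/(2a)
x* = (5.1163 + 4)/(2*1) = 4.5582
f*(5.1163) = (y-b)^2/(4a) = (5.1163 + 4)^2/(4*1)
= 83.1069/4 = 20.7767


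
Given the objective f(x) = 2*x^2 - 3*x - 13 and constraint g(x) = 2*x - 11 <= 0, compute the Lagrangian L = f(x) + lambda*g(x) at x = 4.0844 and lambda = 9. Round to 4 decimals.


Step 1: Evaluate f(x).
f(4.0844) = 2*4.0844^2 - 3*4.0844 - 13 = 8.1114
Step 2: Evaluate g(x).
g(4.0844) = 2*4.0844 - 11 = -2.8312
Step 3: Compute Lagrangian.
L = 8.1114 + 9*-2.8312 = -17.3694


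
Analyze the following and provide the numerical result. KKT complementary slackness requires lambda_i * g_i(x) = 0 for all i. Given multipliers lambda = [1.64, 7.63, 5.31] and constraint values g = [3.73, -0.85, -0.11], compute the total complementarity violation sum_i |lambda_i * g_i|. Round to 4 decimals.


KKT complementary slackness check:
lambda_1 * g_1 = 1.64 * 3.73 = 6.1172
lambda_2 * g_2 = 7.63 * -0.85 = -6.4855
lambda_3 * g_3 = 5.31 * -0.11 = -0.5841
Total violation = 6.1172 + 6.4855 + 0.5841 = 13.1868


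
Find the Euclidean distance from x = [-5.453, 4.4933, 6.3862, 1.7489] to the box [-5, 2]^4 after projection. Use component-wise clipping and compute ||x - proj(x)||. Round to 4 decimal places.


Project each component onto [-5, 2].
clip(-5.453) = -5.0, clip(4.4933) = 2.0, clip(6.3862) = 2.0, clip(1.7489) = 1.7489
Projection = [-5.0, 2.0, 2.0, 1.7489]
Squared diffs: [0.2052, 6.2165, 19.2388, 0.0]
Distance = sqrt(25.6605) = 5.0656


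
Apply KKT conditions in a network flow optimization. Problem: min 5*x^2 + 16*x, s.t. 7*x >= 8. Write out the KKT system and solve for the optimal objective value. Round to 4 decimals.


Step 1: Try lambda = 0 (constraint inactive).
x_unc = -16/(2*5) = -1.6
Check: 7*-1.6 = -11.2 < 8 -- violated!
Step 2: Constraint must be active: 7*x = 8
x* = 8/7 = 1.1429 (rounded; the exact value 8/7 is used below)
lambda = (2*5*(8/7) + 16)/7 = 3.9184
Step 3: Compute optimal value.
f(x*) = 5*(8/7)^2 + 16*(8/7) = 24.8163


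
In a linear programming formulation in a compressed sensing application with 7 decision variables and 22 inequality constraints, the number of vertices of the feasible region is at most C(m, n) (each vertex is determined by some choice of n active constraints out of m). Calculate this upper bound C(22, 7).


Each vertex corresponds to some choice of n active constraints out of m, so the number of vertices is at most C(m, n) = m! / (n!(m-n)!).
m = 22, n = 7
Numerator: 22 * 21 * 20 * 19 * 18 * 17 * 16
Denominator: 7! = 5040
C(22, 7) = 170544


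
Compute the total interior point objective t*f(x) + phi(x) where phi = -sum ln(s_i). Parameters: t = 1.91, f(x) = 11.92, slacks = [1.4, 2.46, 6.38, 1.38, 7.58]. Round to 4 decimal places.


Step 1: Compute log-barrier.
ln values: [0.3365, 0.9002, 1.8532, 0.3221, 2.0255]
phi = -(0.3365 + 0.9002 + 1.8532 + 0.3221 + 2.0255) = -5.4374
Step 2: Compute augmented objective.
t*f(x) = 1.91*11.92 = 22.7672
Total = 22.7672 - 5.4374 = 17.3298


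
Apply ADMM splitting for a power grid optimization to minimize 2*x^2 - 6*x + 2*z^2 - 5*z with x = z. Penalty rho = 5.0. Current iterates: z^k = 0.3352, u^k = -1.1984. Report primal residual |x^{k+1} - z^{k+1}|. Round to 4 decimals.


ADMM iteration with rho = 5.0, z^k = 0.3352, u^k = -1.1984
Step 1: x-update.
Minimize 2*x^2 - 6*x + (5.0/2)*(x - 0.3352 - 1.1984)^2
FOC: (2*2 + 5.0)*x = 6 + 5.0*(0.3352 + 1.1984)
x^{k+1} = 1.5187
Step 2: z-update.
Minimize 2*z^2 - 5*z + (5.0/2)*(1.5187 - z - 1.1984)^2
FOC: (2*2 + 5.0)*z = 5 + 5.0*(1.5187 - 1.1984)
z^{k+1} = 0.7335
Step 3: u-update.
u^{k+1} = -1.1984 + 1.5187 - 0.7335 = -0.4132
Step 4: Primal residual = |1.5187 - 0.7335| = 0.7852


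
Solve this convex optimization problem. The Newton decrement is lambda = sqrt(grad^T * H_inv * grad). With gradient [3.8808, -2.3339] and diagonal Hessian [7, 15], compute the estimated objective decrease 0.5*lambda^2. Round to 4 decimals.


Step 1: H is diagonal, so H^(-1) * g = [0.5544, -0.1556].
Step 2: g^T H^(-1) g = sum_i g_i^2 / H_ii
  = (3.8808)^2/7 + (-2.3339)^2/15
  = 2.1515 + 0.3631 = 2.5147
Step 3: Objective decrease = 0.5 * g^T H^(-1) g = 1.2573


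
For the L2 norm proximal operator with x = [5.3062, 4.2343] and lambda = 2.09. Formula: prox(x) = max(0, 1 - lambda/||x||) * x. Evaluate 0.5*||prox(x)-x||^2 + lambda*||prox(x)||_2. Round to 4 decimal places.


Step 1: Compute ||x||.
||x|| = 6.7886
Step 2: Compute scaling factor.
scale = max(0, 1 - 2.09/6.7886) = 0.6921
Step 3: prox(x) = [3.6726, 2.9307]
||prox(x)|| = 4.6986
Step 4: Proximal objective.
0.5*||prox-x||^2 = 2.1841
lambda*||prox|| = 9.8201
Total = 12.0041
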